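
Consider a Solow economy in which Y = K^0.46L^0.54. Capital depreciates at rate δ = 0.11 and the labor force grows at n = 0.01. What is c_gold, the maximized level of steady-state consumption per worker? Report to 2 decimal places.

The effective depreciation rate is n + δ = 0.01 + 0.11 = 0.12.
Golden rule sets MPK = n+δ: 0.46·k^(0.46−1) = 0.12, so k_gold = (0.46/0.12)^(1/0.54) ≈ 12.0420.
y_gold = 12.0420^0.46 ≈ 3.1414.
c_gold = y_gold − (n+δ)·k_gold = 3.1414 − 0.12·12.0420 ≈ 1.6963.

c_gold ≈ 1.70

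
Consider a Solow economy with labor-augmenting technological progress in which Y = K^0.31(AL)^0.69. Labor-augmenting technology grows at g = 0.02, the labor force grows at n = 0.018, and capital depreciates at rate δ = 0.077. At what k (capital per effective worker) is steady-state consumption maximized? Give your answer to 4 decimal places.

k_gold ≈ 4.2087

n + g + δ = 0.018 + 0.02 + 0.077 = 0.115.
At the golden rule the marginal product of capital equals n+g+δ: 0.31·k^(0.31−1) = 0.115. Solving, k_gold = (0.31/0.115)^(1/0.69) ≈ 4.2087.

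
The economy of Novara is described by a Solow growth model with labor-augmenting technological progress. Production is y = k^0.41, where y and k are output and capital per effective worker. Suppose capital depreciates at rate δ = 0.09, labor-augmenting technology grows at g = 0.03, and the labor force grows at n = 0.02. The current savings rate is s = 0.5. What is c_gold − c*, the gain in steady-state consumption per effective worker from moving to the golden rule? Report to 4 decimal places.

The effective depreciation rate is n + g + δ = 0.02 + 0.03 + 0.09 = 0.14.
Current steady state (s = 0.5): k* = (0.5/0.14)^(1/0.59) ≈ 8.6501, y* = 8.6501^0.41 ≈ 2.4220, c* = (1−0.5)·2.4220 ≈ 1.2110.
Setting f'(k) = n+g+δ gives 0.41·k^(0.41−1) = 0.14, hence k_gold = (0.41/0.14)^(1/0.59) ≈ 6.1793.
y_gold = 6.1793^0.41 ≈ 2.1100, c_gold = y_gold − 0.14·k_gold ≈ 1.2449.
Gain: Δc = 1.2449 − 1.2110 ≈ 0.0339.

Δc ≈ 0.0339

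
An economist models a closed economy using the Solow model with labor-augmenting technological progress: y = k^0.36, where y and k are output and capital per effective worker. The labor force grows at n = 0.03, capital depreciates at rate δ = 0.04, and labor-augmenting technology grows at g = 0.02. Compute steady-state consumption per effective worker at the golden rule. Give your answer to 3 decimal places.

Capital per effective worker breaks even when investment replaces (n + g + δ)·k; here n + g + δ = 0.09.
Golden rule sets MPK = n+g+δ: 0.36·k^(0.36−1) = 0.09, so k_gold = (0.36/0.09)^(1/0.64) ≈ 8.7241.
y_gold = 8.7241^0.36 ≈ 2.1810.
c_gold = y_gold − (n+g+δ)·k_gold = 2.1810 − 0.09·8.7241 ≈ 1.3958.

c_gold ≈ 1.396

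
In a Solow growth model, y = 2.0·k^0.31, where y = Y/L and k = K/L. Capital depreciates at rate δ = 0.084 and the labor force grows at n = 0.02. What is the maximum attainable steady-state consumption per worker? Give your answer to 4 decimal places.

Capital per worker breaks even when investment replaces (n + δ)·k; here n + δ = 0.104.
Setting f'(k) = n+δ gives 0.31·2.0·k^(0.31−1) = 0.104, hence k_gold = (0.31·2.0/0.104)^(1/0.69) ≈ 13.2956.
y_gold = 2.0·13.2956^0.31 ≈ 4.4605.
c_gold = y_gold − (n+δ)·k_gold = 4.4605 − 0.104·13.2956 ≈ 3.0777.

c_gold ≈ 3.0777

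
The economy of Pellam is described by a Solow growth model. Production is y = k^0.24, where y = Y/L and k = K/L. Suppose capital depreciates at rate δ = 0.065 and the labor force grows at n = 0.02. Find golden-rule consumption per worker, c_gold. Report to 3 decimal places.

c_gold ≈ 1.055

n + δ = 0.02 + 0.065 = 0.085.
At the golden rule the marginal product of capital equals n+δ: 0.24·k^(0.24−1) = 0.085. Solving, k_gold = (0.24/0.085)^(1/0.76) ≈ 3.9188.
y_gold = 3.9188^0.24 ≈ 1.3879.
c_gold = y_gold − (n+δ)·k_gold = 1.3879 − 0.085·3.9188 ≈ 1.0548.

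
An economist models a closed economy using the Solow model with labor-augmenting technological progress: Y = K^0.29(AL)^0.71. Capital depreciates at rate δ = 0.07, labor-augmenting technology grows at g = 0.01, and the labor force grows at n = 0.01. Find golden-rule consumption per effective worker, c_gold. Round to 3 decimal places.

c_gold ≈ 1.145

The effective depreciation rate is n + g + δ = 0.01 + 0.01 + 0.07 = 0.09.
Maximizing c = f(k) − (n+g+δ)·k gives f'(k) = n+g+δ, i.e. 0.29·k^(0.29−1) = 0.09, so k_gold = (0.29/0.09)^(1/0.71) ≈ 5.1965.
y_gold = 5.1965^0.29 ≈ 1.6127.
c_gold = y_gold − (n+g+δ)·k_gold = 1.6127 − 0.09·5.1965 ≈ 1.1450.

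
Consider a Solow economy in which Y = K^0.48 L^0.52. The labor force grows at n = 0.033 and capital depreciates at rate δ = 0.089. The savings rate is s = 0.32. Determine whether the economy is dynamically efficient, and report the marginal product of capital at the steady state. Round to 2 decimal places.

n + δ = 0.033 + 0.089 = 0.122.
Steady-state k*: s·k^0.48 = 0.122·k gives k* = (0.32/0.122)^(1/0.52) ≈ 6.3880.
MPK = 0.48·6.3880^(-0.52) ≈ 0.1830.
MPK > n+δ = 0.122, so the economy is dynamically efficient (under-saving).

dynamically efficient; MPK ≈ 0.18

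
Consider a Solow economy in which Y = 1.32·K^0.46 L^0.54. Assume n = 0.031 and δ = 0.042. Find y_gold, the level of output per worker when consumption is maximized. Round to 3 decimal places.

y_gold ≈ 8.022

Capital per worker breaks even when investment replaces (n + δ)·k; here n + δ = 0.073.
At the golden rule the marginal product of capital equals n+δ: 0.46·1.32·k^(0.46−1) = 0.073. Solving, k_gold = (0.46·1.32/0.073)^(1/0.54) ≈ 50.5499.
Output: y_gold = 1.32·k_gold^0.46 = 1.32·50.5499^0.46 ≈ 8.0220.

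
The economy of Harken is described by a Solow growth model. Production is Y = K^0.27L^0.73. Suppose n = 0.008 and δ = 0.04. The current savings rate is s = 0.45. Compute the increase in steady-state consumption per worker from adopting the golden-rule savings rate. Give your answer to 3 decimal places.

Δc ≈ 0.124

Break-even investment rate: n + δ = 0.008 + 0.04 = 0.048.
Current steady state (s = 0.45): k* = (0.45/0.048)^(1/0.73) ≈ 21.4520, y* = 21.4520^0.27 ≈ 2.2882, c* = (1−0.45)·2.2882 ≈ 1.2585.
Golden rule sets MPK = n+δ: 0.27·k^(0.27−1) = 0.048, so k_gold = (0.27/0.048)^(1/0.73) ≈ 10.6553.
y_gold = 10.6553^0.27 ≈ 1.8943, c_gold = y_gold − 0.048·k_gold ≈ 1.3828.
Gain: Δc = 1.3828 − 1.2585 ≈ 0.1243.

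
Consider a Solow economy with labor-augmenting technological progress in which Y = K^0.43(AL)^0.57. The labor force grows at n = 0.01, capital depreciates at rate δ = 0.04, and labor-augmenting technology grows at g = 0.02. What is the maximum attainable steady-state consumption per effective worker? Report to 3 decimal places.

c_gold ≈ 2.242

n + g + δ = 0.01 + 0.02 + 0.04 = 0.07.
Maximizing c = f(k) − (n+g+δ)·k gives f'(k) = n+g+δ, i.e. 0.43·k^(0.43−1) = 0.07, so k_gold = (0.43/0.07)^(1/0.57) ≈ 24.1605.
y_gold = 24.1605^0.43 ≈ 3.9331.
c_gold = y_gold − (n+g+δ)·k_gold = 3.9331 − 0.07·24.1605 ≈ 2.2419.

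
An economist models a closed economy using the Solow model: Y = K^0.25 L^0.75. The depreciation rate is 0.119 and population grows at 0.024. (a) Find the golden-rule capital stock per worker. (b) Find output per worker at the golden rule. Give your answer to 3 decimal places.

(a) k_gold ≈ 2.106; (b) y_gold ≈ 1.205

Break-even investment rate: n + δ = 0.024 + 0.119 = 0.143.
Setting f'(k) = n+δ gives 0.25·k^(0.25−1) = 0.143, hence k_gold = (0.25/0.143)^(1/0.75) ≈ 2.1061.
y_gold = 2.1061^0.25 ≈ 1.2047.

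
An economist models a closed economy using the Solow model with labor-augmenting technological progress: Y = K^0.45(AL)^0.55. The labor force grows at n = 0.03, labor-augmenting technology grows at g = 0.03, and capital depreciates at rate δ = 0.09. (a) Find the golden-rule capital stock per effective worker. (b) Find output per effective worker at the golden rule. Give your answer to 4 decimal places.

(a) k_gold ≈ 7.3704; (b) y_gold ≈ 2.4568

The effective depreciation rate is n + g + δ = 0.03 + 0.03 + 0.09 = 0.15.
Setting f'(k) = n+g+δ gives 0.45·k^(0.45−1) = 0.15, hence k_gold = (0.45/0.15)^(1/0.55) ≈ 7.3704.
y_gold = 7.3704^0.45 ≈ 2.4568.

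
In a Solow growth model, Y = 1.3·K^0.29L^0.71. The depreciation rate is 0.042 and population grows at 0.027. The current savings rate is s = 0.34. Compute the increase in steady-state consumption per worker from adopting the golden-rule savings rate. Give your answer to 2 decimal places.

Capital per worker breaks even when investment replaces (n + δ)·k; here n + δ = 0.069.
Current steady state (s = 0.34): k* = (0.34·1.3/0.069)^(1/0.71) ≈ 13.6779, y* = 1.3·13.6779^0.29 ≈ 2.7758, c* = (1−0.34)·2.7758 ≈ 1.8320.
Maximizing c = f(k) − (n+δ)·k gives f'(k) = n+δ, i.e. 0.29·1.3·k^(0.29−1) = 0.069, so k_gold = (0.29·1.3/0.069)^(1/0.71) ≈ 10.9326.
y_gold = 1.3·10.9326^0.29 ≈ 2.6012, c_gold = y_gold − 0.069·k_gold ≈ 1.8468.
Gain: Δc = 1.8468 − 1.8320 ≈ 0.0148.

Δc ≈ 0.01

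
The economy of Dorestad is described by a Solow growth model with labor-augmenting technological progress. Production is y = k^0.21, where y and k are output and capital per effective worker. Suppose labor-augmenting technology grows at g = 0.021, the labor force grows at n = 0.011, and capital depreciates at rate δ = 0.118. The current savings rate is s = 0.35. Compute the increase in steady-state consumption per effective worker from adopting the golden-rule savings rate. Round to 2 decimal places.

Δc ≈ 0.05

The effective depreciation rate is n + g + δ = 0.011 + 0.021 + 0.118 = 0.15.
Current steady state (s = 0.35): k* = (0.35/0.15)^(1/0.79) ≈ 2.9228, y* = 2.9228^0.21 ≈ 1.2526, c* = (1−0.35)·1.2526 ≈ 0.8142.
At the golden rule the marginal product of capital equals n+g+δ: 0.21·k^(0.21−1) = 0.15. Solving, k_gold = (0.21/0.15)^(1/0.79) ≈ 1.5310.
y_gold = 1.5310^0.21 ≈ 1.0936, c_gold = y_gold − 0.15·k_gold ≈ 0.8639.
Gain: Δc = 0.8639 − 0.8142 ≈ 0.0497.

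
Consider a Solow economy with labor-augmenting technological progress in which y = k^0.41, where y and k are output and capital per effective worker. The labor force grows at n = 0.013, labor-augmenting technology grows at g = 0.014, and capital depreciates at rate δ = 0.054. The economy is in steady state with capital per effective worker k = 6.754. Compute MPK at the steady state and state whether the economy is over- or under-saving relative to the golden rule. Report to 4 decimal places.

Capital per effective worker breaks even when investment replaces (n + g + δ)·k; here n + g + δ = 0.081.
MPK = 0.41·k^(0.41−1) = 0.41·6.754^(-0.59) ≈ 0.1328.
MPK > 0.081, so the economy is dynamically efficient (under-saving).

under-saving; MPK ≈ 0.1328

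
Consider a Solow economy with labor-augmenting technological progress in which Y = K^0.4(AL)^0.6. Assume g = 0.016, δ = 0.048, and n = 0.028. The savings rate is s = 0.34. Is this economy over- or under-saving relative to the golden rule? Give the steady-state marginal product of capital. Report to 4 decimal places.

Capital per effective worker breaks even when investment replaces (n + g + δ)·k; here n + g + δ = 0.092.
Steady-state k*: s·k^0.4 = 0.092·k gives k* = (0.34/0.092)^(1/0.6) ≈ 8.8339.
MPK = 0.4·8.8339^(-0.6) ≈ 0.1082.
MPK > n+g+δ = 0.092, so the economy is dynamically efficient (under-saving).

under-saving; MPK ≈ 0.1082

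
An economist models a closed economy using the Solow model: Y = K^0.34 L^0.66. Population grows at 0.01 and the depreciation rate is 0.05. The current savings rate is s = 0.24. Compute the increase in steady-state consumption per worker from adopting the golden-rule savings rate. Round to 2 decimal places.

Δc ≈ 0.06

Capital per worker breaks even when investment replaces (n + δ)·k; here n + δ = 0.06.
Current steady state (s = 0.24): k* = (0.24/0.06)^(1/0.66) ≈ 8.1698, y* = 8.1698^0.34 ≈ 2.0425, c* = (1−0.24)·2.0425 ≈ 1.5523.
At the golden rule the marginal product of capital equals n+δ: 0.34·k^(0.34−1) = 0.06. Solving, k_gold = (0.34/0.06)^(1/0.66) ≈ 13.8486.
y_gold = 13.8486^0.34 ≈ 2.4439, c_gold = y_gold − 0.06·k_gold ≈ 1.6130.
Gain: Δc = 1.6130 − 1.5523 ≈ 0.0607.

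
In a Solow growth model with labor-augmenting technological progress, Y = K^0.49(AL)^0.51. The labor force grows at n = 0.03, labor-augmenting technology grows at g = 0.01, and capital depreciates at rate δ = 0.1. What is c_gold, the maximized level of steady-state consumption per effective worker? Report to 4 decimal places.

c_gold ≈ 1.6994

n + g + δ = 0.03 + 0.01 + 0.1 = 0.14.
Golden rule sets MPK = n+g+δ: 0.49·k^(0.49−1) = 0.14, so k_gold = (0.49/0.14)^(1/0.51) ≈ 11.6627.
y_gold = 11.6627^0.49 ≈ 3.3322.
c_gold = y_gold − (n+g+δ)·k_gold = 3.3322 − 0.14·11.6627 ≈ 1.6994.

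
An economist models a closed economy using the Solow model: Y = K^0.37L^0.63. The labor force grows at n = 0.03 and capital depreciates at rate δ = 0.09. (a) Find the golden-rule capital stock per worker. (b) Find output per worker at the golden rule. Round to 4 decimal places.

(a) k_gold ≈ 5.9734; (b) y_gold ≈ 1.9373

Break-even investment rate: n + δ = 0.03 + 0.09 = 0.12.
Golden rule sets MPK = n+δ: 0.37·k^(0.37−1) = 0.12, so k_gold = (0.37/0.12)^(1/0.63) ≈ 5.9734.
y_gold = 5.9734^0.37 ≈ 1.9373.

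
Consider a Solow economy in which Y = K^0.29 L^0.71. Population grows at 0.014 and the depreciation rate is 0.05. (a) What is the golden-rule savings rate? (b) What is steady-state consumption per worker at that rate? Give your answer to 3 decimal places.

(a) s_gold = 0.290; (b) c_gold ≈ 1.316

Break-even investment rate: n + δ = 0.014 + 0.05 = 0.064.
For Cobb-Douglas, s_gold equals capital's share: s_gold = 0.29.
Maximizing c = f(k) − (n+δ)·k gives f'(k) = n+δ, i.e. 0.29·k^(0.29−1) = 0.064, so k_gold = (0.29/0.064)^(1/0.71) ≈ 8.3994.
y_gold = 8.3994^0.29 ≈ 1.8537; c_gold = (1−0.29)·y_gold ≈ 1.3161.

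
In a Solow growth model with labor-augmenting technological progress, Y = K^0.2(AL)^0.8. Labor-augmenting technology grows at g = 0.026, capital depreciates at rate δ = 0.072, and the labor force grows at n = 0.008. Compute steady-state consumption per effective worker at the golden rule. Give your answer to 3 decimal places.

c_gold ≈ 0.938

The effective depreciation rate is n + g + δ = 0.008 + 0.026 + 0.072 = 0.106.
Golden rule sets MPK = n+g+δ: 0.2·k^(0.2−1) = 0.106, so k_gold = (0.2/0.106)^(1/0.8) ≈ 2.2113.
y_gold = 2.2113^0.2 ≈ 1.1720.
c_gold = y_gold − (n+g+δ)·k_gold = 1.1720 − 0.106·2.2113 ≈ 0.9376.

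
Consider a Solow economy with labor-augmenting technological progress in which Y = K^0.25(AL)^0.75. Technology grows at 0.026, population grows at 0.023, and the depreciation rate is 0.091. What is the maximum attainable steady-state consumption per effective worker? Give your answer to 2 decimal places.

c_gold ≈ 0.91

Break-even investment rate: n + g + δ = 0.023 + 0.026 + 0.091 = 0.14.
At the golden rule the marginal product of capital equals n+g+δ: 0.25·k^(0.25−1) = 0.14. Solving, k_gold = (0.25/0.14)^(1/0.75) ≈ 2.1665.
y_gold = 2.1665^0.25 ≈ 1.2132.
c_gold = y_gold − (n+g+δ)·k_gold = 1.2132 − 0.14·2.1665 ≈ 0.9099.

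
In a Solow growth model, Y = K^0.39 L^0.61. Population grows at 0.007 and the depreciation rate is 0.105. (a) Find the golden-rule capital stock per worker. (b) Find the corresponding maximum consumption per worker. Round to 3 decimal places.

Capital per worker breaks even when investment replaces (n + δ)·k; here n + δ = 0.112.
Golden rule sets MPK = n+δ: 0.39·k^(0.39−1) = 0.112, so k_gold = (0.39/0.112)^(1/0.61) ≈ 7.7317.
y_gold = 7.7317^0.39 ≈ 2.2204; c_gold = y_gold − 0.112·k_gold ≈ 1.3544.

(a) k_gold ≈ 7.732; (b) c_gold ≈ 1.354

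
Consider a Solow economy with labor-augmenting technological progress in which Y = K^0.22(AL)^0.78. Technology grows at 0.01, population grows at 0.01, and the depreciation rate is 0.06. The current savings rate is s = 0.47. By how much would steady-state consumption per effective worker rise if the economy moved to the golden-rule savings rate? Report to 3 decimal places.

Capital per effective worker breaks even when investment replaces (n + g + δ)·k; here n + g + δ = 0.08.
Current steady state (s = 0.47): k* = (0.47/0.08)^(1/0.78) ≈ 9.6807, y* = 9.6807^0.22 ≈ 1.6478, c* = (1−0.47)·1.6478 ≈ 0.8733.
Maximizing c = f(k) − (n+g+δ)·k gives f'(k) = n+g+δ, i.e. 0.22·k^(0.22−1) = 0.08, so k_gold = (0.22/0.08)^(1/0.78) ≈ 3.6580.
y_gold = 3.6580^0.22 ≈ 1.3302, c_gold = y_gold − 0.08·k_gold ≈ 1.0375.
Gain: Δc = 1.0375 − 0.8733 ≈ 0.1642.

Δc ≈ 0.164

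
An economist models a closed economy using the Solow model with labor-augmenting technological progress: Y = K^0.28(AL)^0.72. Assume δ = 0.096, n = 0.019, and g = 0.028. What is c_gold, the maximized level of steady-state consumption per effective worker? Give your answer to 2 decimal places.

c_gold ≈ 0.94

Break-even investment rate: n + g + δ = 0.019 + 0.028 + 0.096 = 0.143.
Golden rule sets MPK = n+g+δ: 0.28·k^(0.28−1) = 0.143, so k_gold = (0.28/0.143)^(1/0.72) ≈ 2.5428.
y_gold = 2.5428^0.28 ≈ 1.2986.
c_gold = y_gold − (n+g+δ)·k_gold = 1.2986 − 0.143·2.5428 ≈ 0.9350.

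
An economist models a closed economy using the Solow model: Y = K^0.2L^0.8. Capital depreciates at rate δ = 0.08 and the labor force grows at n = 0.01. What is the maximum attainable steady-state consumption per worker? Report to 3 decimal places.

c_gold ≈ 0.977

The effective depreciation rate is n + δ = 0.01 + 0.08 = 0.09.
Maximizing c = f(k) − (n+δ)·k gives f'(k) = n+δ, i.e. 0.2·k^(0.2−1) = 0.09, so k_gold = (0.2/0.09)^(1/0.8) ≈ 2.7132.
y_gold = 2.7132^0.2 ≈ 1.2209.
c_gold = y_gold − (n+δ)·k_gold = 1.2209 − 0.09·2.7132 ≈ 0.9768.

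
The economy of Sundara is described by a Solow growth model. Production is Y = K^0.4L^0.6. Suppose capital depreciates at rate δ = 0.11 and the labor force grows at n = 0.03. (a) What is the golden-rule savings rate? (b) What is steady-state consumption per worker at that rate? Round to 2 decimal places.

Capital per worker breaks even when investment replaces (n + δ)·k; here n + δ = 0.14.
For Cobb-Douglas, s_gold equals capital's share: s_gold = 0.4.
Golden rule sets MPK = n+δ: 0.4·k^(0.4−1) = 0.14, so k_gold = (0.4/0.14)^(1/0.6) ≈ 5.7529.
y_gold = 5.7529^0.4 ≈ 2.0135; c_gold = (1−0.4)·y_gold ≈ 1.2081.

(a) s_gold = 0.40; (b) c_gold ≈ 1.21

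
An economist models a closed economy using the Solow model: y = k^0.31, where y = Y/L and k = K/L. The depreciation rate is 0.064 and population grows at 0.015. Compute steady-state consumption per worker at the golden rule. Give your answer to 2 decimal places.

The effective depreciation rate is n + δ = 0.015 + 0.064 = 0.079.
Golden rule sets MPK = n+δ: 0.31·k^(0.31−1) = 0.079, so k_gold = (0.31/0.079)^(1/0.69) ≈ 7.2525.
y_gold = 7.2525^0.31 ≈ 1.8482.
c_gold = y_gold − (n+δ)·k_gold = 1.8482 − 0.079·7.2525 ≈ 1.2753.

c_gold ≈ 1.28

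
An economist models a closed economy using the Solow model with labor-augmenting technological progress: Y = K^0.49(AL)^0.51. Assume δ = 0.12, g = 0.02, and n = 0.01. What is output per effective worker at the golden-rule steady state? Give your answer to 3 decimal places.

The effective depreciation rate is n + g + δ = 0.01 + 0.02 + 0.12 = 0.15.
Maximizing c = f(k) − (n+g+δ)·k gives f'(k) = n+g+δ, i.e. 0.49·k^(0.49−1) = 0.15, so k_gold = (0.49/0.15)^(1/0.51) ≈ 10.1871.
Output: y_gold = k_gold^0.49 = 10.1871^0.49 ≈ 3.1185.

y_gold ≈ 3.118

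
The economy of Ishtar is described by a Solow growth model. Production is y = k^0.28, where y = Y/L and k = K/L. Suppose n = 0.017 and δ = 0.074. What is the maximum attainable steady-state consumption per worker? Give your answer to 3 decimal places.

c_gold ≈ 1.115

The effective depreciation rate is n + δ = 0.017 + 0.074 = 0.091.
At the golden rule the marginal product of capital equals n+δ: 0.28·k^(0.28−1) = 0.091. Solving, k_gold = (0.28/0.091)^(1/0.72) ≈ 4.7636.
y_gold = 4.7636^0.28 ≈ 1.5482.
c_gold = y_gold − (n+δ)·k_gold = 1.5482 − 0.091·4.7636 ≈ 1.1147.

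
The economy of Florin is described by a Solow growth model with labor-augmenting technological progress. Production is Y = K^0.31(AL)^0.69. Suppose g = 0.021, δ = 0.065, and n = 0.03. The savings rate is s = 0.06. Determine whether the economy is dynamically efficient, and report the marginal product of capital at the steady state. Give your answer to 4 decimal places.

dynamically efficient; MPK ≈ 0.5993

n + g + δ = 0.03 + 0.021 + 0.065 = 0.116.
Steady-state k*: s·k^0.31 = 0.116·k gives k* = (0.06/0.116)^(1/0.69) ≈ 0.3846.
MPK = 0.31·0.3846^(-0.69) ≈ 0.5993.
MPK > n+g+δ = 0.116, so the economy is dynamically efficient (under-saving).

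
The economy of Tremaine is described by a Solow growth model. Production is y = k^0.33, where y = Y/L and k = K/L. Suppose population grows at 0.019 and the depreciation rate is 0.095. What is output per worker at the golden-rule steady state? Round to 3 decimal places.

y_gold ≈ 1.688

The effective depreciation rate is n + δ = 0.019 + 0.095 = 0.114.
At the golden rule the marginal product of capital equals n+δ: 0.33·k^(0.33−1) = 0.114. Solving, k_gold = (0.33/0.114)^(1/0.67) ≈ 4.8862.
Output: y_gold = k_gold^0.33 = 4.8862^0.33 ≈ 1.6880.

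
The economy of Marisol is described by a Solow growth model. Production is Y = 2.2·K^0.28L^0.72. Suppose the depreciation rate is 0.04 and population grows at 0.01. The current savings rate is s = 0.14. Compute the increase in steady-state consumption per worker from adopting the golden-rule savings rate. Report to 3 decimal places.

n + δ = 0.01 + 0.04 = 0.05.
Current steady state (s = 0.14): k* = (0.14·2.2/0.05)^(1/0.72) ≈ 12.4922, y* = 2.2·12.4922^0.28 ≈ 4.4615, c* = (1−0.14)·4.4615 ≈ 3.8369.
At the golden rule the marginal product of capital equals n+δ: 0.28·2.2·k^(0.28−1) = 0.05. Solving, k_gold = (0.28·2.2/0.05)^(1/0.72) ≈ 32.7143.
y_gold = 2.2·32.7143^0.28 ≈ 5.8418, c_gold = y_gold − 0.05·k_gold ≈ 4.2061.
Gain: Δc = 4.2061 − 3.8369 ≈ 0.3692.

Δc ≈ 0.369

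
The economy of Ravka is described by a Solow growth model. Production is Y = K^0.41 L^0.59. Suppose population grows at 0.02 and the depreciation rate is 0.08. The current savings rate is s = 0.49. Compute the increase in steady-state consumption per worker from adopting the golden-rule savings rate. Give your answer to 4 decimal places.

Δc ≈ 0.0340

Break-even investment rate: n + δ = 0.02 + 0.08 = 0.1.
Current steady state (s = 0.49): k* = (0.49/0.1)^(1/0.59) ≈ 14.7851, y* = 14.7851^0.41 ≈ 3.0174, c* = (1−0.49)·3.0174 ≈ 1.5389.
At the golden rule the marginal product of capital equals n+δ: 0.41·k^(0.41−1) = 0.1. Solving, k_gold = (0.41/0.1)^(1/0.59) ≈ 10.9299.
y_gold = 10.9299^0.41 ≈ 2.6658, c_gold = y_gold − 0.1·k_gold ≈ 1.5728.
Gain: Δc = 1.5728 − 1.5389 ≈ 0.0340.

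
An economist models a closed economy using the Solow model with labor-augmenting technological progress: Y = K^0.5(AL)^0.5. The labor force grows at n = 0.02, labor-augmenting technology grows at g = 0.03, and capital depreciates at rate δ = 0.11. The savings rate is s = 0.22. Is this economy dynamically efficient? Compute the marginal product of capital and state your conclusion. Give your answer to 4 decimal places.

dynamically efficient; MPK ≈ 0.3636

The effective depreciation rate is n + g + δ = 0.02 + 0.03 + 0.11 = 0.16.
Steady-state k*: s·k^0.5 = 0.16·k gives k* = (0.22/0.16)^(1/0.5) ≈ 1.8906.
MPK = 0.5·1.8906^(-0.5) ≈ 0.3636.
MPK > n+g+δ = 0.16, so the economy is dynamically efficient (under-saving).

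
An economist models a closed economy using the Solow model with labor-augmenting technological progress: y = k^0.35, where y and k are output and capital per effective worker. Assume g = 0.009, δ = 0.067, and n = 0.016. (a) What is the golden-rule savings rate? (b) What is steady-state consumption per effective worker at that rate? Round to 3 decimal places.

(a) s_gold = 0.350; (b) c_gold ≈ 1.335

n + g + δ = 0.016 + 0.009 + 0.067 = 0.092.
For Cobb-Douglas, s_gold equals capital's share: s_gold = 0.35.
Maximizing c = f(k) − (n+g+δ)·k gives f'(k) = n+g+δ, i.e. 0.35·k^(0.35−1) = 0.092, so k_gold = (0.35/0.092)^(1/0.65) ≈ 7.8116.
y_gold = 7.8116^0.35 ≈ 2.0533; c_gold = (1−0.35)·y_gold ≈ 1.3347.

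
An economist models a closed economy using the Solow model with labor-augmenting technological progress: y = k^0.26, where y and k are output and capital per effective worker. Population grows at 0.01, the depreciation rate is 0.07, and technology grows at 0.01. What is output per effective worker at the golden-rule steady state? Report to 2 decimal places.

The effective depreciation rate is n + g + δ = 0.01 + 0.01 + 0.07 = 0.09.
Golden rule sets MPK = n+g+δ: 0.26·k^(0.26−1) = 0.09, so k_gold = (0.26/0.09)^(1/0.74) ≈ 4.1938.
Output: y_gold = k_gold^0.26 = 4.1938^0.26 ≈ 1.4517.

y_gold ≈ 1.45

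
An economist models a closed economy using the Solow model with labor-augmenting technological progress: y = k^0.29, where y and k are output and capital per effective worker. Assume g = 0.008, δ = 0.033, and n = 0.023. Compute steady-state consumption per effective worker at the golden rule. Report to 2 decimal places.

The effective depreciation rate is n + g + δ = 0.023 + 0.008 + 0.033 = 0.064.
Maximizing c = f(k) − (n+g+δ)·k gives f'(k) = n+g+δ, i.e. 0.29·k^(0.29−1) = 0.064, so k_gold = (0.29/0.064)^(1/0.71) ≈ 8.3994.
y_gold = 8.3994^0.29 ≈ 1.8537.
c_gold = y_gold − (n+g+δ)·k_gold = 1.8537 − 0.064·8.3994 ≈ 1.3161.

c_gold ≈ 1.32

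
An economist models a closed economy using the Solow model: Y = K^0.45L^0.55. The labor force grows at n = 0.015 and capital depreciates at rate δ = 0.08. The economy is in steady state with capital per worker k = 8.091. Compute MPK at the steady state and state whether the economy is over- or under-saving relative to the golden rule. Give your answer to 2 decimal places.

under-saving; MPK ≈ 0.14

The effective depreciation rate is n + δ = 0.015 + 0.08 = 0.095.
MPK = 0.45·k^(0.45−1) = 0.45·8.091^(-0.55) ≈ 0.1425.
MPK > 0.095, so the economy is dynamically efficient (under-saving).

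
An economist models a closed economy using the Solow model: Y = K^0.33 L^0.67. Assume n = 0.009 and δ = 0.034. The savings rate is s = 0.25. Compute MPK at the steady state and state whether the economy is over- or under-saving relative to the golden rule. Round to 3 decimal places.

under-saving; MPK ≈ 0.057

Capital per worker breaks even when investment replaces (n + δ)·k; here n + δ = 0.043.
Steady-state k*: s·k^0.33 = 0.043·k gives k* = (0.25/0.043)^(1/0.67) ≈ 13.8357.
MPK = 0.33·13.8357^(-0.67) ≈ 0.0568.
MPK > n+δ = 0.043, so the economy is dynamically efficient (under-saving).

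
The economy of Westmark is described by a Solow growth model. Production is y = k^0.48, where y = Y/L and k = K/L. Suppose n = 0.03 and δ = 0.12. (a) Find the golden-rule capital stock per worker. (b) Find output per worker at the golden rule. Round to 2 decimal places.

Capital per worker breaks even when investment replaces (n + δ)·k; here n + δ = 0.15.
Setting f'(k) = n+δ gives 0.48·k^(0.48−1) = 0.15, hence k_gold = (0.48/0.15)^(1/0.52) ≈ 9.3636.
y_gold = 9.3636^0.48 ≈ 2.9261.

(a) k_gold ≈ 9.36; (b) y_gold ≈ 2.93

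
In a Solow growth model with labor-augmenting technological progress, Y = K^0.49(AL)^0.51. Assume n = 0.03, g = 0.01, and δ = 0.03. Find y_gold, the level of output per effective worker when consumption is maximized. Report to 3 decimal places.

y_gold ≈ 6.486

n + g + δ = 0.03 + 0.01 + 0.03 = 0.07.
Golden rule sets MPK = n+g+δ: 0.49·k^(0.49−1) = 0.07, so k_gold = (0.49/0.07)^(1/0.51) ≈ 45.3999.
Output: y_gold = k_gold^0.49 = 45.3999^0.49 ≈ 6.4857.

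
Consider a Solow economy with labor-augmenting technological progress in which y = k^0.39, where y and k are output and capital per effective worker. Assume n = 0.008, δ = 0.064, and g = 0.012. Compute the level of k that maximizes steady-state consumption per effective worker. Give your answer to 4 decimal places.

k_gold ≈ 12.3906

Capital per effective worker breaks even when investment replaces (n + g + δ)·k; here n + g + δ = 0.084.
Setting f'(k) = n+g+δ gives 0.39·k^(0.39−1) = 0.084, hence k_gold = (0.39/0.084)^(1/0.61) ≈ 12.3906.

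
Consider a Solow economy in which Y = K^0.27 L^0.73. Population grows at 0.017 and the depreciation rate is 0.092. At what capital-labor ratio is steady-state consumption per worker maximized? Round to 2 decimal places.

n + δ = 0.017 + 0.092 = 0.109.
At the golden rule the marginal product of capital equals n+δ: 0.27·k^(0.27−1) = 0.109. Solving, k_gold = (0.27/0.109)^(1/0.73) ≈ 3.4645.

k_gold ≈ 3.46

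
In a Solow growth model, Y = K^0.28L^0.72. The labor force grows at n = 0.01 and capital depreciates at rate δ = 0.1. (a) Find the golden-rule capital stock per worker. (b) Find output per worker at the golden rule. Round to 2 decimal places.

n + δ = 0.01 + 0.1 = 0.11.
At the golden rule the marginal product of capital equals n+δ: 0.28·k^(0.28−1) = 0.11. Solving, k_gold = (0.28/0.11)^(1/0.72) ≈ 3.6607.
y_gold = 3.6607^0.28 ≈ 1.4381.

(a) k_gold ≈ 3.66; (b) y_gold ≈ 1.44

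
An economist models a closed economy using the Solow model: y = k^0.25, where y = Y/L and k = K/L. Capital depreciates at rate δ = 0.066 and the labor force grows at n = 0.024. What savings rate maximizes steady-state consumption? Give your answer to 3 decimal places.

s_gold = 0.250

The effective depreciation rate is n + δ = 0.024 + 0.066 = 0.09.
At the golden rule MPK = n+δ, and in any Cobb-Douglas steady state s = (n+δ)·k/y = MPK·k/y = capital's share 0.25.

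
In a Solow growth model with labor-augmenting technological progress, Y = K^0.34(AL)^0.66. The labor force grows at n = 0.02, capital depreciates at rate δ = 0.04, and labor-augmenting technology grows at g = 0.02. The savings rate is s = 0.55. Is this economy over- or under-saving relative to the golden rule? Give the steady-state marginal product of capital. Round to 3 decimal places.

Break-even investment rate: n + g + δ = 0.02 + 0.02 + 0.04 = 0.08.
Steady-state k*: s·k^0.34 = 0.08·k gives k* = (0.55/0.08)^(1/0.66) ≈ 18.5607.
MPK = 0.34·18.5607^(-0.66) ≈ 0.0495.
MPK < n+g+δ = 0.08, so the economy is dynamically inefficient (over-saving).

over-saving; MPK ≈ 0.049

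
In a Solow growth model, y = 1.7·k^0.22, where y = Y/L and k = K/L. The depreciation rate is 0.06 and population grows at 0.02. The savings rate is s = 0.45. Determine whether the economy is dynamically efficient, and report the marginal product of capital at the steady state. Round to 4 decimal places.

Capital per worker breaks even when investment replaces (n + δ)·k; here n + δ = 0.08.
Steady-state k*: s·A·k^0.22 = 0.08·k gives k* = (0.45·1.7/0.08)^(1/0.78) ≈ 18.0777.
MPK = 0.22·1.7·18.0777^(-0.78) ≈ 0.0391.
MPK < n+δ = 0.08, so the economy is dynamically inefficient (over-saving).

dynamically inefficient; MPK ≈ 0.0391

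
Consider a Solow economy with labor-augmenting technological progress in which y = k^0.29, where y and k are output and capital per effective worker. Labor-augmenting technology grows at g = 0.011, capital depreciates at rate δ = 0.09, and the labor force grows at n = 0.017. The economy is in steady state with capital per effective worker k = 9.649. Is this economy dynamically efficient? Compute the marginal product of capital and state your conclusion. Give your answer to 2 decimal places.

dynamically inefficient; MPK ≈ 0.06

The effective depreciation rate is n + g + δ = 0.017 + 0.011 + 0.09 = 0.118.
MPK = 0.29·k^(0.29−1) = 0.29·9.649^(-0.71) ≈ 0.0580.
MPK < 0.118, so the economy is dynamically inefficient (over-saving).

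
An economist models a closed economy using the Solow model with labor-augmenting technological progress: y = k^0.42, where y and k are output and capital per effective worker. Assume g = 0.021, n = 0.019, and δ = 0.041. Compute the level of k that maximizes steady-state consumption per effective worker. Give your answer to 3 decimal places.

Break-even investment rate: n + g + δ = 0.019 + 0.021 + 0.041 = 0.081.
Golden rule sets MPK = n+g+δ: 0.42·k^(0.42−1) = 0.081, so k_gold = (0.42/0.081)^(1/0.58) ≈ 17.0747.

k_gold ≈ 17.075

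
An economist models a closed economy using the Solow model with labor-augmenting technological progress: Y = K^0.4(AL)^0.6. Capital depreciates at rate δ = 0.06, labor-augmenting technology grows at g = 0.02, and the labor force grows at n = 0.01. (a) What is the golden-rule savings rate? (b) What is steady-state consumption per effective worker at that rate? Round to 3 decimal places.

(a) s_gold = 0.400; (b) c_gold ≈ 1.622

The effective depreciation rate is n + g + δ = 0.01 + 0.02 + 0.06 = 0.09.
For Cobb-Douglas, s_gold equals capital's share: s_gold = 0.4.
Golden rule sets MPK = n+g+δ: 0.4·k^(0.4−1) = 0.09, so k_gold = (0.4/0.09)^(1/0.6) ≈ 12.0142.
y_gold = 12.0142^0.4 ≈ 2.7032; c_gold = (1−0.4)·y_gold ≈ 1.6219.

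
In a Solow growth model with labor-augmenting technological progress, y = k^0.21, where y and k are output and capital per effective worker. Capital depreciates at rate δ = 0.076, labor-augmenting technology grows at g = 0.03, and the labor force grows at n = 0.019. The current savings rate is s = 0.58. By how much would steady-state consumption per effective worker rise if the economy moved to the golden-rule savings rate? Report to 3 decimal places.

Capital per effective worker breaks even when investment replaces (n + g + δ)·k; here n + g + δ = 0.125.
Current steady state (s = 0.58): k* = (0.58/0.125)^(1/0.79) ≈ 6.9774, y* = 6.9774^0.21 ≈ 1.5038, c* = (1−0.58)·1.5038 ≈ 0.6316.
Golden rule sets MPK = n+g+δ: 0.21·k^(0.21−1) = 0.125, so k_gold = (0.21/0.125)^(1/0.79) ≈ 1.9284.
y_gold = 1.9284^0.21 ≈ 1.1479, c_gold = y_gold − 0.125·k_gold ≈ 0.9068.
Gain: Δc = 0.9068 − 0.6316 ≈ 0.2752.

Δc ≈ 0.275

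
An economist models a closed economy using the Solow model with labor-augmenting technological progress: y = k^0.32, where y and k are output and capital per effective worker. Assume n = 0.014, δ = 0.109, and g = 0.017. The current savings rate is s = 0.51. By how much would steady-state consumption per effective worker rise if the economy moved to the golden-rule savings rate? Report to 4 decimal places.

n + g + δ = 0.014 + 0.017 + 0.109 = 0.14.
Current steady state (s = 0.51): k* = (0.51/0.14)^(1/0.68) ≈ 6.6935, y* = 6.6935^0.32 ≈ 1.8374, c* = (1−0.51)·1.8374 ≈ 0.9003.
Maximizing c = f(k) − (n+g+δ)·k gives f'(k) = n+g+δ, i.e. 0.32·k^(0.32−1) = 0.14, so k_gold = (0.32/0.14)^(1/0.68) ≈ 3.3727.
y_gold = 3.3727^0.32 ≈ 1.4755, c_gold = y_gold − 0.14·k_gold ≈ 1.0034.
Gain: Δc = 1.0034 − 0.9003 ≈ 0.1030.

Δc ≈ 0.1030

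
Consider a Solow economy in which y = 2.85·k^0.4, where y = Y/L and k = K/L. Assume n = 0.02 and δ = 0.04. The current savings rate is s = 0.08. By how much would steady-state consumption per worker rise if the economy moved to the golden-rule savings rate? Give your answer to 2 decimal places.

Break-even investment rate: n + δ = 0.02 + 0.04 = 0.06.
Current steady state (s = 0.08): k* = (0.08·2.85/0.06)^(1/0.6) ≈ 9.2535, y* = 2.85·9.2535^0.4 ≈ 6.9401, c* = (1−0.08)·6.9401 ≈ 6.3849.
At the golden rule the marginal product of capital equals n+δ: 0.4·2.85·k^(0.4−1) = 0.06. Solving, k_gold = (0.4·2.85/0.06)^(1/0.6) ≈ 135.2870.
y_gold = 2.85·135.2870^0.4 ≈ 20.2930, c_gold = y_gold − 0.06·k_gold ≈ 12.1758.
Gain: Δc = 12.1758 − 6.3849 ≈ 5.7909.

Δc ≈ 5.79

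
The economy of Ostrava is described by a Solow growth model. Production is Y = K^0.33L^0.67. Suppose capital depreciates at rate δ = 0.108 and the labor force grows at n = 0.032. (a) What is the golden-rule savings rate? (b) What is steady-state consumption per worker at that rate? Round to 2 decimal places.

The effective depreciation rate is n + δ = 0.032 + 0.108 = 0.14.
For Cobb-Douglas, s_gold equals capital's share: s_gold = 0.33.
Maximizing c = f(k) − (n+δ)·k gives f'(k) = n+δ, i.e. 0.33·k^(0.33−1) = 0.14, so k_gold = (0.33/0.14)^(1/0.67) ≈ 3.5958.
y_gold = 3.5958^0.33 ≈ 1.5255; c_gold = (1−0.33)·y_gold ≈ 1.0221.

(a) s_gold = 0.33; (b) c_gold ≈ 1.02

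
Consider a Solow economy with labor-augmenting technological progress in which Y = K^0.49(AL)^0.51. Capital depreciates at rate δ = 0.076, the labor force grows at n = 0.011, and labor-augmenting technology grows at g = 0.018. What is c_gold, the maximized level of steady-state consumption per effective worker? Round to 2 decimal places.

Break-even investment rate: n + g + δ = 0.011 + 0.018 + 0.076 = 0.105.
At the golden rule the marginal product of capital equals n+g+δ: 0.49·k^(0.49−1) = 0.105. Solving, k_gold = (0.49/0.105)^(1/0.51) ≈ 20.5011.
y_gold = 20.5011^0.49 ≈ 4.3931.
c_gold = y_gold − (n+g+δ)·k_gold = 4.3931 − 0.105·20.5011 ≈ 2.2405.

c_gold ≈ 2.24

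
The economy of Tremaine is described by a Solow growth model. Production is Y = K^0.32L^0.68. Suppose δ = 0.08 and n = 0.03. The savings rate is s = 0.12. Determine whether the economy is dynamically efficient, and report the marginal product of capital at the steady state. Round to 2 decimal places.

dynamically efficient; MPK ≈ 0.29

The effective depreciation rate is n + δ = 0.03 + 0.08 = 0.11.
Steady-state k*: s·k^0.32 = 0.11·k gives k* = (0.12/0.11)^(1/0.68) ≈ 1.1365.
MPK = 0.32·1.1365^(-0.68) ≈ 0.2933.
MPK > n+δ = 0.11, so the economy is dynamically efficient (under-saving).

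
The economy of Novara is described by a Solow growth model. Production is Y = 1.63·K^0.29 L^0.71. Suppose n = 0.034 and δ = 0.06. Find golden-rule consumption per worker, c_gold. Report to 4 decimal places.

Break-even investment rate: n + δ = 0.034 + 0.06 = 0.094.
Maximizing c = f(k) − (n+δ)·k gives f'(k) = n+δ, i.e. 0.29·1.63·k^(0.29−1) = 0.094, so k_gold = (0.29·1.63/0.094)^(1/0.71) ≈ 9.7268.
y_gold = 1.63·9.7268^0.29 ≈ 3.1528.
c_gold = y_gold − (n+δ)·k_gold = 3.1528 − 0.094·9.7268 ≈ 2.2385.

c_gold ≈ 2.2385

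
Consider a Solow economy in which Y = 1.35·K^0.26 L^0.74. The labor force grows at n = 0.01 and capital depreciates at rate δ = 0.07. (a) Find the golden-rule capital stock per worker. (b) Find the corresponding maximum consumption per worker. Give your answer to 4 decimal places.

The effective depreciation rate is n + δ = 0.01 + 0.07 = 0.08.
At the golden rule the marginal product of capital equals n+δ: 0.26·1.35·k^(0.26−1) = 0.08. Solving, k_gold = (0.26·1.35/0.08)^(1/0.74) ≈ 7.3767.
y_gold = 1.35·7.3767^0.26 ≈ 2.2697; c_gold = y_gold − 0.08·k_gold ≈ 1.6796.

(a) k_gold ≈ 7.3767; (b) c_gold ≈ 1.6796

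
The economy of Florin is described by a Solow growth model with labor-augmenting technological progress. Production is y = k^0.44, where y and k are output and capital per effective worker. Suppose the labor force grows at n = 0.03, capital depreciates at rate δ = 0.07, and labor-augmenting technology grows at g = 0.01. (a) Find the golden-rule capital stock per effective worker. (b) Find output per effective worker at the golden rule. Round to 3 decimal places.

(a) k_gold ≈ 11.888; (b) y_gold ≈ 2.972

Break-even investment rate: n + g + δ = 0.03 + 0.01 + 0.07 = 0.11.
At the golden rule the marginal product of capital equals n+g+δ: 0.44·k^(0.44−1) = 0.11. Solving, k_gold = (0.44/0.11)^(1/0.56) ≈ 11.8880.
y_gold = 11.8880^0.44 ≈ 2.9720.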